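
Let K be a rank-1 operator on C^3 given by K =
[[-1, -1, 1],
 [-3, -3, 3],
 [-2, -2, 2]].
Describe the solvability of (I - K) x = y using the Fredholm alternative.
(I - K) is invertible (det(I - K) = 3 ≠ 0), so for every y in C^3 the equation (I - K) x = y has a unique solution.

K has rank 1, so it is an outer product K = u v^T: every row of K is a multiple of one row vector. Reading off the entries, u = (-1, -3, -2) and v = (1, 1, -1) (row i of K equals u_i·v^T). A rank-one matrix u v^T satisfies K u = u (v·u) and kills the (2)-dimensional subspace v^⊥, so its characteristic polynomial is lambda^2 (lambda - v·u) with v·u = tr K = -2. Hence the eigenvalues of I - K are 1 (multiplicity 2) and 1 - (-2) = 3, so det(I - K) = 3. (Direct check: I - K =
[[2, 1, -1],
 [3, 4, -3],
 [2, 2, -1]]
has determinant 3.) The finite-dimensional Fredholm alternative says: either (I - K) is invertible, or ker(I - K) ≠ {0} and then range(I - K) = ker((I - K)^*)^⊥, with dim ker(I - K) = dim ker((I - K)^*). Since det(I - K) ≠ 0, 1 is not an eigenvalue of K and ker(I - K) = {0}, so we are in the first case: for every y there is a unique x = (I - K)^(-1) y. Explicitly, by the Sherman–Morrison formula, (I - u v^T)^(-1) = I + u v^T/(1 - v·u), i.e. (I - K)^(-1) = I + K/(3).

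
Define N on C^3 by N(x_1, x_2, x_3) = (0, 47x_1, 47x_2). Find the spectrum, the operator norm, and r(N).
sigma(N) = {0}; ||N|| = 47; r(N) = 0. (N is nilpotent with N^3 = 0.)

On C^3, N is a strictly lower-triangular matrix with 47 on the subdiagonal and zeros elsewhere, so its characteristic polynomial is lambda^3 and every eigenvalue is 0: sigma(N) = {0}. For the operator norm, N e_i = 47e_{i+1} for i = 1, ..., 2 and N e_3 = 0, so the singular values of N are 47 (with multiplicity 2) and 0; hence ||N|| = 47. The spectral radius r(N) = max|lambda| = 0. Note ||N|| > r(N) — characteristic of non-normal nilpotent operators. Indeed N^3 = 0.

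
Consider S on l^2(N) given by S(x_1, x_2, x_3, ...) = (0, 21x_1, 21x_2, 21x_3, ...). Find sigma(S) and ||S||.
sigma(S) = closed disk {z in C : |z| ≤ 21}; ||S|| = 21

Note S = 21·U where U is the unit right shift (U x)_k = x_{k-1} (with x_0 := 0); so ||S|| = 21||U|| and sigma(S) = 21·sigma(U). ||S x||^2 = sum_{k≥1} |21x_k|^2 = 441||x||^2, so ||S|| = 21 and sigma(S) ⊂ {|z| ≤ 21}. For any |lambda| < 21, the equation (S - lambda I) x = 0 forces x_1 = 0, then 21x_k = lambda x_{k+1} ⇒ x = 0, so S has no eigenvalues. But (S - lambda I) is not surjective for |lambda| < 21: solving (S - lambda I) x = e_1 would require x_n proportional to (lambda/21)^(-n), which is not in l^2. So every |lambda| < 21 lies in the residual spectrum. The boundary |lambda| = 21 is in the approximate point spectrum (the spectrum is closed). Hence sigma(S) is the closed disk of radius 21.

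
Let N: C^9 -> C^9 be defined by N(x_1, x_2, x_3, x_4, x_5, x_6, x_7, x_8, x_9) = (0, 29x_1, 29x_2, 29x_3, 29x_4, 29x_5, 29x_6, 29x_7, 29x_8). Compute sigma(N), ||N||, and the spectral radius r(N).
sigma(N) = {0}; ||N|| = 29; r(N) = 0. (N is nilpotent with N^9 = 0.)

On C^9, N is a strictly lower-triangular matrix with 29 on the subdiagonal and zeros elsewhere, so its characteristic polynomial is lambda^9 and every eigenvalue is 0: sigma(N) = {0}. For the operator norm, N e_i = 29e_{i+1} for i = 1, ..., 8 and N e_9 = 0, so the singular values of N are 29 (with multiplicity 8) and 0; hence ||N|| = 29. The spectral radius r(N) = max|lambda| = 0. Note ||N|| > r(N) — characteristic of non-normal nilpotent operators. Indeed N^9 = 0.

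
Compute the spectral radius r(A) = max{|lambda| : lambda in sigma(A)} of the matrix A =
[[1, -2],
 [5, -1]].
r(A) = 3

The eigenvalues of A are the roots of its characteristic polynomial. With M = A (coefficients from the trace and determinant):
  p(λ) = det(λ I - M) = λ^2 + 9.
For λ^2 + 9 the discriminant is -36. It is negative, so the roots are the complex-conjugate pair λ = 0 ± (sqrt(36)/2) i ≈ 0 ± 3i. For a conjugate pair the product of the roots equals the constant term, so |λ|^2 = 9 and |λ| = sqrt(9) = 3.
Thus the eigenvalues (to 4 decimals) are 0 ± 3i (modulus 3). The spectral radius is the largest modulus: r(A) = 3. (Cross-check: r(A) ≤ ||A||_2 ≈ 5.3028; equality holds whenever A is normal, though it can also hold for some non-normal A.)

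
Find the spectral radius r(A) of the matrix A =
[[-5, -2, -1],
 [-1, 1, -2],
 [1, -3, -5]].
r(A) ≈ 5.6203

The eigenvalues of A are the roots of its characteristic polynomial. With M = A (coefficients from the trace, the sum of principal 2x2 minors, and det A):
  p(λ) = det(λ I - M) = λ^3 + 9λ^2 + 8λ - 67.
No integer candidate from the rational root theorem (±divisors of 67) is a root, so the roots are irrational. The cubic discriminant is Δ = -9527 < 0, so there is one real root and a complex-conjugate pair. p(2) = -7 and p(3) = 65 have opposite signs, so a root lies in (2, 3); Newton's method refines it to λ ≈ 2.121. Dividing out (λ - (2.121)) leaves approximately λ^2 + 11.121λ + 31.5882. For λ^2 + 11.121λ + 31.5882 the discriminant is -2.6753. It is negative, so the remaining roots are the complex-conjugate pair λ ≈ -5.5605 ± 0.8178i. Their product equals the constant term, so |λ|^2 ≈ 31.5882 and |λ| ≈ 5.6203.
Thus the eigenvalues (to 4 decimals) are 2.121 (modulus 2.121); -5.5605 ± 0.8178i (modulus 5.6203). The spectral radius is the largest modulus: r(A) ≈ 5.6203. (Cross-check: r(A) ≤ ||A||_2 ≈ 6.3827; equality holds whenever A is normal, though it can also hold for some non-normal A.)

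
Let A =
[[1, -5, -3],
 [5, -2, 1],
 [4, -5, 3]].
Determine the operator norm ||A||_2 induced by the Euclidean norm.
||A||_2 ≈ 9.2317 (= sqrt(largest eigenvalue of A^T A))

||A||_2 = sigma_max(A) = sqrt(lambda_max(A^T A)). Form the symmetric matrix M = A^T A =
[[42, -35, 14],
 [-35, 54, -2],
 [14, -2, 19]].
Its characteristic polynomial (trace, sum of principal 2x2 minors, determinant of M give the coefficients) is
  p(λ) = det(λ I - M) = λ^3 - 115λ^2 + 2667λ - 11025.
No integer candidate from the rational root theorem (±divisors of 11025) is a root, so the roots are irrational. The cubic discriminant is Δ = 8700810048 > 0, so there are three distinct real roots. p(5) = -440 and p(6) = 1053 have opposite signs, so a root lies in (5, 6); Newton's method refines it to λ ≈ 5.2813. p(24) = 567 and p(25) = -600 have opposite signs, so a root lies in (24, 25); Newton's method refines it to λ ≈ 24.4948. p(85) = -1080 and p(86) = 3853 have opposite signs, so a root lies in (85, 86); Newton's method refines it to λ ≈ 85.2239. Check (Vieta): the three roots sum to 115, matching tr M = 115.
So the eigenvalues of A^T A are ≈ 5.2813, 24.4948, 85.2239 (all ≥ 0, as they must be for A^T A). The largest is λ_max ≈ 85.2239, hence ||A||_2 = sqrt(λ_max) ≈ 9.2317.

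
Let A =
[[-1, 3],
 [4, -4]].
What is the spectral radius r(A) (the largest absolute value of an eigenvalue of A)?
r(A) = (5 + sqrt(57))/2 ≈ 6.2749

The eigenvalues of A are the roots of its characteristic polynomial. With M = A (coefficients from the trace and determinant):
  p(λ) = det(λ I - M) = λ^2 + 5λ - 8.
For λ^2 + 5λ - 8 the discriminant is 57. It is nonnegative but not a perfect square, so the roots are real and irrational: λ = (-5 ± sqrt(57))/2 ≈ 1.2749, -6.2749.
Thus the eigenvalues (to 4 decimals) are 1.2749 (modulus 1.2749); -6.2749 (modulus 6.2749). The spectral radius is the largest modulus: r(A) = (5 + sqrt(57))/2 ≈ 6.2749. (Cross-check: r(A) ≤ ||A||_2 ≈ 6.3574; equality holds whenever A is normal, though it can also hold for some non-normal A.)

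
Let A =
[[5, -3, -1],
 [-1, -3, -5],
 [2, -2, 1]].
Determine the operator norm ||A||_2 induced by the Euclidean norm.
||A||_2 ≈ 6.8603 (= sqrt(largest eigenvalue of A^T A))

||A||_2 = sigma_max(A) = sqrt(lambda_max(A^T A)). Form the symmetric matrix M = A^T A =
[[30, -16, 2],
 [-16, 22, 16],
 [2, 16, 27]].
Its characteristic polynomial (trace, sum of principal 2x2 minors, determinant of M give the coefficients) is
  p(λ) = det(λ I - M) = λ^3 - 79λ^2 + 1548λ - 2116.
No integer candidate from the rational root theorem (±divisors of 2116) is a root, so the roots are irrational. The cubic discriminant is Δ = 481303184 > 0, so there are three distinct real roots. p(1) = -646 and p(2) = 672 have opposite signs, so a root lies in (1, 2); Newton's method refines it to λ ≈ 1.476. p(30) = 224 and p(31) = -256 have opposite signs, so a root lies in (30, 31); Newton's method refines it to λ ≈ 30.4602. p(47) = -48 and p(48) = 764 have opposite signs, so a root lies in (47, 48); Newton's method refines it to λ ≈ 47.0637. Check (Vieta): the three roots sum to 79, matching tr M = 79.
So the eigenvalues of A^T A are ≈ 1.476, 30.4602, 47.0637 (all ≥ 0, as they must be for A^T A). The largest is λ_max ≈ 47.0637, hence ||A||_2 = sqrt(λ_max) ≈ 6.8603.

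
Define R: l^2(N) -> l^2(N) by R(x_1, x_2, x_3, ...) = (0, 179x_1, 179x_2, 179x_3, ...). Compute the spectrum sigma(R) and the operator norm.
sigma(R) = closed disk {z in C : |z| ≤ 179}; ||R|| = 179

Note R = 179·U where U is the unit right shift (U x)_k = x_{k-1} (with x_0 := 0); so ||R|| = 179||U|| and sigma(R) = 179·sigma(U). ||R x||^2 = sum_{k≥1} |179x_k|^2 = 32041||x||^2, so ||R|| = 179 and sigma(R) ⊂ {|z| ≤ 179}. For any |lambda| < 179, the equation (R - lambda I) x = 0 forces x_1 = 0, then 179x_k = lambda x_{k+1} ⇒ x = 0, so R has no eigenvalues. But (R - lambda I) is not surjective for |lambda| < 179: solving (R - lambda I) x = e_1 would require x_n proportional to (lambda/179)^(-n), which is not in l^2. So every |lambda| < 179 lies in the residual spectrum. The boundary |lambda| = 179 is in the approximate point spectrum (the spectrum is closed). Hence sigma(R) is the closed disk of radius 179.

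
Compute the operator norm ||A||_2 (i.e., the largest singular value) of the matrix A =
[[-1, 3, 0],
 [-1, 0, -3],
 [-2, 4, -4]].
||A||_2 = sqrt((47 + sqrt(2193))/2) ≈ 6.8494 (= sqrt(largest eigenvalue of A^T A))

||A||_2 = sigma_max(A) = sqrt(lambda_max(A^T A)). Form the symmetric matrix M = A^T A =
[[6, -11, 11],
 [-11, 25, -16],
 [11, -16, 25]].
Its characteristic polynomial (trace, sum of principal 2x2 minors, determinant of M give the coefficients) is
  p(λ) = det(λ I - M) = λ^3 - 56λ^2 + 427λ - 36.
By the rational root theorem any rational root is an integer divisor of 36. Testing λ = 9: p(9) = 729 - 4536 + 3843 - 36 = 0, so λ = 9 is a root. Dividing out (λ - 9) leaves p(λ) = (λ - 9)(λ^2 - 47λ + 4). For λ^2 - 47λ + 4 the discriminant is 2193. It is nonnegative but not a perfect square, so the roots are real and irrational: λ = (47 ± sqrt(2193))/2 ≈ 46.9147, 0.0853.
So the eigenvalues of A^T A are ≈ 0.0853, 9, 46.9147 (all ≥ 0, as they must be for A^T A). The largest is λ_max = (47 + sqrt(2193))/2 ≈ 46.9147, hence ||A||_2 = sqrt(λ_max) = sqrt((47 + sqrt(2193))/2) ≈ 6.8494.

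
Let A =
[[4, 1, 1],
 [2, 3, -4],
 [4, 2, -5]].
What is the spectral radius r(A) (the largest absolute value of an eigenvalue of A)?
r(A) = sqrt(84)/2 ≈ 4.5826

The eigenvalues of A are the roots of its characteristic polynomial. With M = A (coefficients from the trace, the sum of principal 2x2 minors, and det A):
  p(λ) = det(λ I - M) = λ^3 - 2λ^2 - 21λ + 42.
By the rational root theorem any rational root is an integer divisor of 42. Testing λ = 2: p(2) = 8 - 8 - 42 + 42 = 0, so λ = 2 is a root. Dividing out (λ - 2) leaves p(λ) = (λ - 2)(λ^2 - 21). For λ^2 - 21 the discriminant is 84. It is nonnegative but not a perfect square, so the roots are real and irrational: λ = ± sqrt(84)/2 ≈ 4.5826, -4.5826.
Thus the eigenvalues (to 4 decimals) are 4.5826 (modulus 4.5826); -4.5826 (modulus 4.5826); 2 (modulus 2). The spectral radius is the largest modulus: r(A) = sqrt(84)/2 ≈ 4.5826. (Cross-check: r(A) ≤ ||A||_2 ≈ 8.695; equality holds whenever A is normal, though it can also hold for some non-normal A.)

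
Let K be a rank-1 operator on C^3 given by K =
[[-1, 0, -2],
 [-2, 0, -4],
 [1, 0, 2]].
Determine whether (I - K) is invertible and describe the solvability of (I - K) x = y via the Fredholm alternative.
(I - K) is singular (det(I - K) = 0, i.e. 1 ∈ sigma(K)). (I - K) x = y is solvable iff y ⊥ ker((I - K)^*) = span{(-1, 0, -2)}, i.e. iff -y_1 - 2y_3 = 0. When solvable, the solutions are x = y + c·(1, 2, -1), c arbitrary (ker(I - K) = span{(1, 2, -1)}, dimension 1).

K has rank 1, so it is an outer product K = u v^T: every row of K is a multiple of one row vector. Reading off the entries, u = (1, 2, -1) and v = (-1, 0, -2) (row i of K equals u_i·v^T). A rank-one matrix u v^T satisfies K u = u (v·u) and kills the (2)-dimensional subspace v^⊥, so its characteristic polynomial is lambda^2 (lambda - v·u) with v·u = tr K = 1. Hence the eigenvalues of I - K are 1 (multiplicity 2) and 1 - (1) = 0, so det(I - K) = 0. (Direct check: I - K =
[[2, 0, 2],
 [2, 1, 4],
 [-1, 0, -1]]
has determinant 0.) So 1 is an eigenvalue of K and (I - K) is not invertible. The finite-dimensional Fredholm alternative says: either (I - K) is invertible, or ker(I - K) ≠ {0} and then range(I - K) = ker((I - K)^*)^⊥, with dim ker(I - K) = dim ker((I - K)^*). We are in the second case, so we need both kernels. Kernel of I - K: (I - K) u = u - u (v·u) = u - u = 0, so ker(I - K) = span{u} = span{(1, 2, -1)} (it is exactly 1-dimensional because rank(I - K) = 2). Kernel of the adjoint: K is real, so (I - K)^* = I - K^T = I - v u^T, and (I - v u^T) v = v - v (u·v) = 0; hence ker((I - K)^*) = span{v} = span{(-1, 0, -2)}. Therefore (I - K) x = y is solvable iff <y, v> = 0, i.e. iff -y_1 - 2y_3 = 0. When this holds, K y = u (v·y) = 0, so (I - K) y = y and x = y is a particular solution; the full solution set is the line x = y + c·u = y + c·(1, 2, -1), c ∈ C.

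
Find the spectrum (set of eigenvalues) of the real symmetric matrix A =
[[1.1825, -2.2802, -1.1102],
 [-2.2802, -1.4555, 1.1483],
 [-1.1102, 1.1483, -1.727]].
sigma(A) ≈ {-3, -2, 3}

A is real symmetric, so its spectrum consists of real eigenvalues. Expanding the characteristic polynomial of the displayed matrix gives
  det(λ I - A) = p(λ) = λ^3 + (2)λ^2 + (-9)λ + (-18).
Solving p(λ) = 0 yields eigenvalues ≈ -3, -2, 3. (A is shown rounded to 4 decimals, so these recover the underlying integer eigenvalues to within that precision.)
Verification: the trace of A = -2 equals the sum of eigenvalues -2, and det(A) ≈ 18.0001 matches the eigenvalue product 18.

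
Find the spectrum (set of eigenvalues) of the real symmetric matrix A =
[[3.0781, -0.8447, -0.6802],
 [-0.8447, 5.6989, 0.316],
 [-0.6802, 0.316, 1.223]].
sigma(A) ≈ {1, 3, 6}

A is real symmetric, so its spectrum consists of real eigenvalues. Expanding the characteristic polynomial of the displayed matrix gives
  det(λ I - A) = p(λ) = λ^3 + (-10)λ^2 + (27)λ + (-18).
Solving p(λ) = 0 yields eigenvalues ≈ 1, 3, 6. (A is shown rounded to 4 decimals, so these recover the underlying integer eigenvalues to within that precision.)
Verification: the trace of A = 10 equals the sum of eigenvalues 10, and det(A) ≈ 18.0000 matches the eigenvalue product 18.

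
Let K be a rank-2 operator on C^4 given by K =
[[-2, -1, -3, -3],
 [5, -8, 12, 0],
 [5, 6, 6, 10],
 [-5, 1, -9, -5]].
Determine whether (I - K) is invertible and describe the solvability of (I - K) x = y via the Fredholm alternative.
(I - K) is invertible (det(I - K) = 9 ≠ 0), so for every y in C^4 the equation (I - K) x = y has a unique solution.

K has rank 2 and factors as K = U V^T = u1 v1^T + u2 v2^T with u1 = (0, 3, -1, -1), v1 = (1, -3, 3, -1), u2 = (1, -1, -3, 2), v2 = (-2, -1, -3, -3) (multiplying out reproduces the displayed K). The nonzero eigenvalues of U V^T coincide with those of the 2 x 2 matrix G = V^T U = [[v1·u1, v1·u2], [v2·u1, v2·u2]] = [[-11, -7], [3, 2]], and by the Sylvester determinant identity det(I_4 - U V^T) = det(I_2 - V^T U) = det([[12, 7], [-3, -1]]) = (12)(-1) - (7)(-3) = 9. (Direct check: I - K =
[[3, 1, 3, 3],
 [-5, 9, -12, 0],
 [-5, -6, -5, -10],
 [5, -1, 9, 6]]
has determinant 9.) The finite-dimensional Fredholm alternative says: either (I - K) is invertible, or ker(I - K) ≠ {0} and then range(I - K) = ker((I - K)^*)^⊥, with dim ker(I - K) = dim ker((I - K)^*). Since det(I - K) ≠ 0, 1 is not an eigenvalue of K and ker(I - K) = {0}, so we are in the first case: for every y there is a unique x = (I - K)^(-1) y. (Explicitly, by the Woodbury identity, (I - U V^T)^(-1) = I + U (I_2 - G)^(-1) V^T.)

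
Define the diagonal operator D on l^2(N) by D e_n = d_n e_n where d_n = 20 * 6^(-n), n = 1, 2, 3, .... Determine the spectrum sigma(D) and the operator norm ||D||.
sigma(D) = {20 * 6^(-n) : n ≥ 1} ∪ {0}; ||D|| = 10/3

A bounded diagonal operator on l^2 with diagonal entries d_n has spectrum equal to the closure of {d_n : n ≥ 1}: every d_n is an eigenvalue (with eigenvector e_n), so {d_n} ⊂ sigma(D); the spectrum is closed, so its closure is too; and for lambda not in the closure, (D - lambda I) has bounded inverse (the diagonal entries 1/(d_n - lambda) are bounded). For our sequence d_n = 20 * 6^(-n), n = 1, 2, 3, ...:
  - {d_n} = {20 * 6^(-n) : n ≥ 1}; the only limit point is 0
  - closure = {20 * 6^(-n) : n ≥ 1} ∪ {0}
For the norm: a diagonal operator has ||D|| = sup_n |d_n|. Here d_n = 20 * 6^(-n) is positive and decreasing, so sup_n |d_n| = d_1 = 20/6 = 10/3. So ||D|| = 10/3.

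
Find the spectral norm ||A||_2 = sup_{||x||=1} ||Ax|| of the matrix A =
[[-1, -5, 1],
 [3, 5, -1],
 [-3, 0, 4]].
||A||_2 ≈ 8.0886 (= sqrt(largest eigenvalue of A^T A))

||A||_2 = sigma_max(A) = sqrt(lambda_max(A^T A)). Form the symmetric matrix M = A^T A =
[[19, 20, -16],
 [20, 50, -10],
 [-16, -10, 18]].
Its characteristic polynomial (trace, sum of principal 2x2 minors, determinant of M give the coefficients) is
  p(λ) = det(λ I - M) = λ^3 - 87λ^2 + 1436λ - 1600.
No integer candidate from the rational root theorem (±divisors of 1600) is a root, so the roots are irrational. The cubic discriminant is Δ = 3077827600 > 0, so there are three distinct real roots. p(1) = -250 and p(2) = 932 have opposite signs, so a root lies in (1, 2); Newton's method refines it to λ ≈ 1.2003. p(20) = 320 and p(21) = -550 have opposite signs, so a root lies in (20, 21); Newton's method refines it to λ ≈ 20.3747. p(65) = -1210 and p(66) = 1700 have opposite signs, so a root lies in (65, 66); Newton's method refines it to λ ≈ 65.425. Check (Vieta): the three roots sum to 87, matching tr M = 87.
So the eigenvalues of A^T A are ≈ 1.2003, 20.3747, 65.425 (all ≥ 0, as they must be for A^T A). The largest is λ_max ≈ 65.425, hence ||A||_2 = sqrt(λ_max) ≈ 8.0886.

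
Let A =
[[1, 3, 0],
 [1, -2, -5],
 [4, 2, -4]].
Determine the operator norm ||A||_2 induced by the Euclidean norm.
||A||_2 ≈ 7.3265 (= sqrt(largest eigenvalue of A^T A))

||A||_2 = sigma_max(A) = sqrt(lambda_max(A^T A)). Form the symmetric matrix M = A^T A =
[[18, 9, -21],
 [9, 17, 2],
 [-21, 2, 41]].
Its characteristic polynomial (trace, sum of principal 2x2 minors, determinant of M give the coefficients) is
  p(λ) = det(λ I - M) = λ^3 - 76λ^2 + 1215λ - 900.
No integer candidate from the rational root theorem (±divisors of 900) is a root, so the roots are irrational. The cubic discriminant is Δ = 1245946500 > 0, so there are three distinct real roots. p(0) = -900 and p(1) = 240 have opposite signs, so a root lies in (0, 1); Newton's method refines it to λ ≈ 0.7782. p(21) = 360 and p(22) = -306 have opposite signs, so a root lies in (21, 22); Newton's method refines it to λ ≈ 21.5448. p(53) = -1112 and p(54) = 558 have opposite signs, so a root lies in (53, 54); Newton's method refines it to λ ≈ 53.677. Check (Vieta): the three roots sum to 76, matching tr M = 76.
So the eigenvalues of A^T A are ≈ 0.7782, 21.5448, 53.677 (all ≥ 0, as they must be for A^T A). The largest is λ_max ≈ 53.677, hence ||A||_2 = sqrt(λ_max) ≈ 7.3265.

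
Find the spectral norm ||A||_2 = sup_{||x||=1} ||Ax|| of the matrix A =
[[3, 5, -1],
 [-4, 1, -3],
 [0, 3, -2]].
||A||_2 ≈ 6.6549 (= sqrt(largest eigenvalue of A^T A))

||A||_2 = sigma_max(A) = sqrt(lambda_max(A^T A)). Form the symmetric matrix M = A^T A =
[[25, 11, 9],
 [11, 35, -14],
 [9, -14, 14]].
Its characteristic polynomial (trace, sum of principal 2x2 minors, determinant of M give the coefficients) is
  p(λ) = det(λ I - M) = λ^3 - 74λ^2 + 1317λ - 49.
No integer candidate from the rational root theorem (±divisors of 49) is a root, so the roots are irrational. The cubic discriminant is Δ = 367242937 > 0, so there are three distinct real roots. p(0) = -49 and p(1) = 1195 have opposite signs, so a root lies in (0, 1); Newton's method refines it to λ ≈ 0.0373. p(29) = 299 and p(30) = -139 have opposite signs, so a root lies in (29, 30); Newton's method refines it to λ ≈ 29.6753. p(44) = -181 and p(45) = 491 have opposite signs, so a root lies in (44, 45); Newton's method refines it to λ ≈ 44.2874. Check (Vieta): the three roots sum to 74, matching tr M = 74.
So the eigenvalues of A^T A are ≈ 0.0373, 29.6753, 44.2874 (all ≥ 0, as they must be for A^T A). The largest is λ_max ≈ 44.2874, hence ||A||_2 = sqrt(λ_max) ≈ 6.6549.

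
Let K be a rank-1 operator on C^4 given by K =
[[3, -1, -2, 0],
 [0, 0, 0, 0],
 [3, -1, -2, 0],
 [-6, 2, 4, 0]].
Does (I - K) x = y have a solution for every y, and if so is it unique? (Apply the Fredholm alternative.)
(I - K) is singular (det(I - K) = 0, i.e. 1 ∈ sigma(K)). (I - K) x = y is solvable iff y ⊥ ker((I - K)^*) = span{(3, -1, -2, 0)}, i.e. iff 3y_1 - y_2 - 2y_3 = 0. When solvable, the solutions are x = y + c·(1, 0, 1, -2), c arbitrary (ker(I - K) = span{(1, 0, 1, -2)}, dimension 1).

K has rank 1, so it is an outer product K = u v^T: every row of K is a multiple of one row vector. Reading off the entries, u = (1, 0, 1, -2) and v = (3, -1, -2, 0) (row i of K equals u_i·v^T). A rank-one matrix u v^T satisfies K u = u (v·u) and kills the (3)-dimensional subspace v^⊥, so its characteristic polynomial is lambda^3 (lambda - v·u) with v·u = tr K = 1. Hence the eigenvalues of I - K are 1 (multiplicity 3) and 1 - (1) = 0, so det(I - K) = 0. (Direct check: I - K =
[[-2, 1, 2, 0],
 [0, 1, 0, 0],
 [-3, 1, 3, 0],
 [6, -2, -4, 1]]
has determinant 0.) So 1 is an eigenvalue of K and (I - K) is not invertible. The finite-dimensional Fredholm alternative says: either (I - K) is invertible, or ker(I - K) ≠ {0} and then range(I - K) = ker((I - K)^*)^⊥, with dim ker(I - K) = dim ker((I - K)^*). We are in the second case, so we need both kernels. Kernel of I - K: (I - K) u = u - u (v·u) = u - u = 0, so ker(I - K) = span{u} = span{(1, 0, 1, -2)} (it is exactly 1-dimensional because rank(I - K) = 3). Kernel of the adjoint: K is real, so (I - K)^* = I - K^T = I - v u^T, and (I - v u^T) v = v - v (u·v) = 0; hence ker((I - K)^*) = span{v} = span{(3, -1, -2, 0)}. Therefore (I - K) x = y is solvable iff <y, v> = 0, i.e. iff 3y_1 - y_2 - 2y_3 = 0. When this holds, K y = u (v·y) = 0, so (I - K) y = y and x = y is a particular solution; the full solution set is the line x = y + c·u = y + c·(1, 0, 1, -2), c ∈ C.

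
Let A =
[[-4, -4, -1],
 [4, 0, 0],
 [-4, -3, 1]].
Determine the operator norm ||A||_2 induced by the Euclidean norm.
||A||_2 ≈ 8.1716 (= sqrt(largest eigenvalue of A^T A))

||A||_2 = sigma_max(A) = sqrt(lambda_max(A^T A)). Form the symmetric matrix M = A^T A =
[[48, 28, 0],
 [28, 25, 1],
 [0, 1, 2]].
Its characteristic polynomial (trace, sum of principal 2x2 minors, determinant of M give the coefficients) is
  p(λ) = det(λ I - M) = λ^3 - 75λ^2 + 561λ - 784.
No integer candidate from the rational root theorem (±divisors of 784) is a root, so the roots are irrational. The cubic discriminant is Δ = 318238389 > 0, so there are three distinct real roots. p(1) = -297 and p(2) = 46 have opposite signs, so a root lies in (1, 2); Newton's method refines it to λ ≈ 1.8381. p(6) = 98 and p(7) = -189 have opposite signs, so a root lies in (6, 7); Newton's method refines it to λ ≈ 6.3875. p(66) = -2962 and p(67) = 891 have opposite signs, so a root lies in (66, 67); Newton's method refines it to λ ≈ 66.7744. Check (Vieta): the three roots sum to 75, matching tr M = 75.
So the eigenvalues of A^T A are ≈ 1.8381, 6.3875, 66.7744 (all ≥ 0, as they must be for A^T A). The largest is λ_max ≈ 66.7744, hence ||A||_2 = sqrt(λ_max) ≈ 8.1716.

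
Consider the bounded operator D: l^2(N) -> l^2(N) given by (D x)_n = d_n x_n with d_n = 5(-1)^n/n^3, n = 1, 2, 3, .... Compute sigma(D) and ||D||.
sigma(D) = {5(-1)^n/n^3 : n ≥ 1} ∪ {0}; ||D|| = 5

A bounded diagonal operator on l^2 with diagonal entries d_n has spectrum equal to the closure of {d_n : n ≥ 1}: every d_n is an eigenvalue (with eigenvector e_n), so {d_n} ⊂ sigma(D); the spectrum is closed, so its closure is too; and for lambda not in the closure, (D - lambda I) has bounded inverse (the diagonal entries 1/(d_n - lambda) are bounded). For our sequence d_n = 5(-1)^n/n^3, n = 1, 2, 3, ...:
  - {d_n} = {5(-1)^n/n^3 : n ≥ 1}; the only limit point is 0
  - closure = {5(-1)^n/n^3 : n ≥ 1} ∪ {0}
For the norm: a diagonal operator has ||D|| = sup_n |d_n|. Here |d_n| = 5/n^3 is decreasing, so sup_n |d_n| = |d_1| = 5. So ||D|| = 5.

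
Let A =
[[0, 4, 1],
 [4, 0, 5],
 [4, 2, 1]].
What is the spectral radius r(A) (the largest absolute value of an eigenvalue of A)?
r(A) ≈ 6.8808

The eigenvalues of A are the roots of its characteristic polynomial. With M = A (coefficients from the trace, the sum of principal 2x2 minors, and det A):
  p(λ) = det(λ I - M) = λ^3 - λ^2 - 30λ - 72.
No integer candidate from the rational root theorem (±divisors of 72) is a root, so the roots are irrational. The cubic discriminant is Δ = -70236 < 0, so there is one real root and a complex-conjugate pair. p(6) = -72 and p(7) = 12 have opposite signs, so a root lies in (6, 7); Newton's method refines it to λ ≈ 6.8808. Dividing out (λ - (6.8808)) leaves approximately λ^2 + 5.8808λ + 10.464. For λ^2 + 5.8808λ + 10.464 the discriminant is -7.2727. It is negative, so the remaining roots are the complex-conjugate pair λ ≈ -2.9404 ± 1.3484i. Their product equals the constant term, so |λ|^2 ≈ 10.464 and |λ| ≈ 3.2348.
Thus the eigenvalues (to 4 decimals) are 6.8808 (modulus 6.8808); -2.9404 ± 1.3484i (modulus 3.2348). The spectral radius is the largest modulus: r(A) ≈ 6.8808. (Cross-check: r(A) ≤ ||A||_2 ≈ 7.5073; equality holds whenever A is normal, though it can also hold for some non-normal A.)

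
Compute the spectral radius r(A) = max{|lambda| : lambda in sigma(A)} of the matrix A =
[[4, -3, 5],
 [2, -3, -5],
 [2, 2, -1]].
r(A) ≈ 5.4775

The eigenvalues of A are the roots of its characteristic polynomial. With M = A (coefficients from the trace, the sum of principal 2x2 minors, and det A):
  p(λ) = det(λ I - M) = λ^3 - 7λ - 126.
No integer candidate from the rational root theorem (±divisors of 126) is a root, so the roots are irrational. The cubic discriminant is Δ = -427280 < 0, so there is one real root and a complex-conjugate pair. p(5) = -36 and p(6) = 48 have opposite signs, so a root lies in (5, 6); Newton's method refines it to λ ≈ 5.4775. Dividing out (λ - (5.4775)) leaves approximately λ^2 + 5.4775λ + 23.0031. For λ^2 + 5.4775λ + 23.0031 the discriminant is -62.0094. It is negative, so the remaining roots are the complex-conjugate pair λ ≈ -2.7388 ± 3.9373i. Their product equals the constant term, so |λ|^2 ≈ 23.0031 and |λ| ≈ 4.7962.
Thus the eigenvalues (to 4 decimals) are 5.4775 (modulus 5.4775); -2.7388 ± 3.9373i (modulus 4.7962). The spectral radius is the largest modulus: r(A) ≈ 5.4775. (Cross-check: r(A) ≤ ||A||_2 ≈ 7.3728; equality holds whenever A is normal, though it can also hold for some non-normal A.)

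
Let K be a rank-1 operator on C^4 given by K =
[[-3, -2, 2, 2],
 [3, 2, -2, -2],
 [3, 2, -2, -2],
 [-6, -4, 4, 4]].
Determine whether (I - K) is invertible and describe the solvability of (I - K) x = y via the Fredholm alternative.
(I - K) is singular (det(I - K) = 0, i.e. 1 ∈ sigma(K)). (I - K) x = y is solvable iff y ⊥ ker((I - K)^*) = span{(-3, -2, 2, 2)}, i.e. iff -3y_1 - 2y_2 + 2y_3 + 2y_4 = 0. When solvable, the solutions are x = y + c·(1, -1, -1, 2), c arbitrary (ker(I - K) = span{(1, -1, -1, 2)}, dimension 1).

K has rank 1, so it is an outer product K = u v^T: every row of K is a multiple of one row vector. Reading off the entries, u = (1, -1, -1, 2) and v = (-3, -2, 2, 2) (row i of K equals u_i·v^T). A rank-one matrix u v^T satisfies K u = u (v·u) and kills the (3)-dimensional subspace v^⊥, so its characteristic polynomial is lambda^3 (lambda - v·u) with v·u = tr K = 1. Hence the eigenvalues of I - K are 1 (multiplicity 3) and 1 - (1) = 0, so det(I - K) = 0. (Direct check: I - K =
[[4, 2, -2, -2],
 [-3, -1, 2, 2],
 [-3, -2, 3, 2],
 [6, 4, -4, -3]]
has determinant 0.) So 1 is an eigenvalue of K and (I - K) is not invertible. The finite-dimensional Fredholm alternative says: either (I - K) is invertible, or ker(I - K) ≠ {0} and then range(I - K) = ker((I - K)^*)^⊥, with dim ker(I - K) = dim ker((I - K)^*). We are in the second case, so we need both kernels. Kernel of I - K: (I - K) u = u - u (v·u) = u - u = 0, so ker(I - K) = span{u} = span{(1, -1, -1, 2)} (it is exactly 1-dimensional because rank(I - K) = 3). Kernel of the adjoint: K is real, so (I - K)^* = I - K^T = I - v u^T, and (I - v u^T) v = v - v (u·v) = 0; hence ker((I - K)^*) = span{v} = span{(-3, -2, 2, 2)}. Therefore (I - K) x = y is solvable iff <y, v> = 0, i.e. iff -3y_1 - 2y_2 + 2y_3 + 2y_4 = 0. When this holds, K y = u (v·y) = 0, so (I - K) y = y and x = y is a particular solution; the full solution set is the line x = y + c·u = y + c·(1, -1, -1, 2), c ∈ C.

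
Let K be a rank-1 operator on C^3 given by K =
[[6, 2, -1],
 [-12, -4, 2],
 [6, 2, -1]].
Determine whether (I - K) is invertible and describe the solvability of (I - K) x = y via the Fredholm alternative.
(I - K) is singular (det(I - K) = 0, i.e. 1 ∈ sigma(K)). (I - K) x = y is solvable iff y ⊥ ker((I - K)^*) = span{(6, 2, -1)}, i.e. iff 6y_1 + 2y_2 - y_3 = 0. When solvable, the solutions are x = y + c·(1, -2, 1), c arbitrary (ker(I - K) = span{(1, -2, 1)}, dimension 1).

K has rank 1, so it is an outer product K = u v^T: every row of K is a multiple of one row vector. Reading off the entries, u = (1, -2, 1) and v = (6, 2, -1) (row i of K equals u_i·v^T). A rank-one matrix u v^T satisfies K u = u (v·u) and kills the (2)-dimensional subspace v^⊥, so its characteristic polynomial is lambda^2 (lambda - v·u) with v·u = tr K = 1. Hence the eigenvalues of I - K are 1 (multiplicity 2) and 1 - (1) = 0, so det(I - K) = 0. (Direct check: I - K =
[[-5, -2, 1],
 [12, 5, -2],
 [-6, -2, 2]]
has determinant 0.) So 1 is an eigenvalue of K and (I - K) is not invertible. The finite-dimensional Fredholm alternative says: either (I - K) is invertible, or ker(I - K) ≠ {0} and then range(I - K) = ker((I - K)^*)^⊥, with dim ker(I - K) = dim ker((I - K)^*). We are in the second case, so we need both kernels. Kernel of I - K: (I - K) u = u - u (v·u) = u - u = 0, so ker(I - K) = span{u} = span{(1, -2, 1)} (it is exactly 1-dimensional because rank(I - K) = 2). Kernel of the adjoint: K is real, so (I - K)^* = I - K^T = I - v u^T, and (I - v u^T) v = v - v (u·v) = 0; hence ker((I - K)^*) = span{v} = span{(6, 2, -1)}. Therefore (I - K) x = y is solvable iff <y, v> = 0, i.e. iff 6y_1 + 2y_2 - y_3 = 0. When this holds, K y = u (v·y) = 0, so (I - K) y = y and x = y is a particular solution; the full solution set is the line x = y + c·u = y + c·(1, -2, 1), c ∈ C.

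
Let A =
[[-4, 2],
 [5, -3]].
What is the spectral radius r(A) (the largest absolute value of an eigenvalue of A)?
r(A) = (7 + sqrt(41))/2 ≈ 6.7016

The eigenvalues of A are the roots of its characteristic polynomial. With M = A (coefficients from the trace and determinant):
  p(λ) = det(λ I - M) = λ^2 + 7λ + 2.
For λ^2 + 7λ + 2 the discriminant is 41. It is nonnegative but not a perfect square, so the roots are real and irrational: λ = (-7 ± sqrt(41))/2 ≈ -0.2984, -6.7016.
Thus the eigenvalues (to 4 decimals) are -0.2984 (modulus 0.2984); -6.7016 (modulus 6.7016). The spectral radius is the largest modulus: r(A) = (7 + sqrt(41))/2 ≈ 6.7016. (Cross-check: r(A) ≤ ||A||_2 ≈ 7.3434; equality holds whenever A is normal, though it can also hold for some non-normal A.)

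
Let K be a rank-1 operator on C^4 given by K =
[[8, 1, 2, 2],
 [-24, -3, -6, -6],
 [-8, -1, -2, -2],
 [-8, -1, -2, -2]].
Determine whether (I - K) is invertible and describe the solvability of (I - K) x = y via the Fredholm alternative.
(I - K) is singular (det(I - K) = 0, i.e. 1 ∈ sigma(K)). (I - K) x = y is solvable iff y ⊥ ker((I - K)^*) = span{(8, 1, 2, 2)}, i.e. iff 8y_1 + y_2 + 2y_3 + 2y_4 = 0. When solvable, the solutions are x = y + c·(1, -3, -1, -1), c arbitrary (ker(I - K) = span{(1, -3, -1, -1)}, dimension 1).

K has rank 1, so it is an outer product K = u v^T: every row of K is a multiple of one row vector. Reading off the entries, u = (1, -3, -1, -1) and v = (8, 1, 2, 2) (row i of K equals u_i·v^T). A rank-one matrix u v^T satisfies K u = u (v·u) and kills the (3)-dimensional subspace v^⊥, so its characteristic polynomial is lambda^3 (lambda - v·u) with v·u = tr K = 1. Hence the eigenvalues of I - K are 1 (multiplicity 3) and 1 - (1) = 0, so det(I - K) = 0. (Direct check: I - K =
[[-7, -1, -2, -2],
 [24, 4, 6, 6],
 [8, 1, 3, 2],
 [8, 1, 2, 3]]
has determinant 0.) So 1 is an eigenvalue of K and (I - K) is not invertible. The finite-dimensional Fredholm alternative says: either (I - K) is invertible, or ker(I - K) ≠ {0} and then range(I - K) = ker((I - K)^*)^⊥, with dim ker(I - K) = dim ker((I - K)^*). We are in the second case, so we need both kernels. Kernel of I - K: (I - K) u = u - u (v·u) = u - u = 0, so ker(I - K) = span{u} = span{(1, -3, -1, -1)} (it is exactly 1-dimensional because rank(I - K) = 3). Kernel of the adjoint: K is real, so (I - K)^* = I - K^T = I - v u^T, and (I - v u^T) v = v - v (u·v) = 0; hence ker((I - K)^*) = span{v} = span{(8, 1, 2, 2)}. Therefore (I - K) x = y is solvable iff <y, v> = 0, i.e. iff 8y_1 + y_2 + 2y_3 + 2y_4 = 0. When this holds, K y = u (v·y) = 0, so (I - K) y = y and x = y is a particular solution; the full solution set is the line x = y + c·u = y + c·(1, -3, -1, -1), c ∈ C.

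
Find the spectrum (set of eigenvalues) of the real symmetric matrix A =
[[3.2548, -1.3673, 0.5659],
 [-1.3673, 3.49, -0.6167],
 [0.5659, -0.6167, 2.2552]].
sigma(A) ≈ {2, 5} (2 with multiplicity 2)

A is real symmetric, so its spectrum consists of real eigenvalues. Expanding the characteristic polynomial of the displayed matrix gives
  det(λ I - A) = p(λ) = λ^3 + (-9)λ^2 + (24)λ + (-20).
Solving p(λ) = 0 yields eigenvalues ≈ 2, 2, 5. (A is shown rounded to 4 decimals, so these recover the underlying integer eigenvalues to within that precision.)
Verification: the trace of A = 9 equals the sum of eigenvalues 9, and det(A) ≈ 20.0001 matches the eigenvalue product 20.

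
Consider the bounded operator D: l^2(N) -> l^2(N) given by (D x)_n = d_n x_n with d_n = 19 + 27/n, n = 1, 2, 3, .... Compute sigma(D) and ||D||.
sigma(D) = {19 + 27/n : n ≥ 1} ∪ {19}; ||D|| = 46

A bounded diagonal operator on l^2 with diagonal entries d_n has spectrum equal to the closure of {d_n : n ≥ 1}: every d_n is an eigenvalue (with eigenvector e_n), so {d_n} ⊂ sigma(D); the spectrum is closed, so its closure is too; and for lambda not in the closure, (D - lambda I) has bounded inverse (the diagonal entries 1/(d_n - lambda) are bounded). For our sequence d_n = 19 + 27/n, n = 1, 2, 3, ...:
  - {d_n} = {19 + 27/n : n ≥ 1}; the only limit point is 19
  - closure = {19 + 27/n : n ≥ 1} ∪ {19}
For the norm: a diagonal operator has ||D|| = sup_n |d_n|. Here d_n = 19 + 27/n is positive and decreasing, so sup_n |d_n| = d_1 = 19 + 27 = 46. So ||D|| = 46.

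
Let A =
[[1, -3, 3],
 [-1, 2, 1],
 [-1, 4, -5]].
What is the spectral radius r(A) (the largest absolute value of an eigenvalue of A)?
r(A) ≈ 5.287

The eigenvalues of A are the roots of its characteristic polynomial. With M = A (coefficients from the trace, the sum of principal 2x2 minors, and det A):
  p(λ) = det(λ I - M) = λ^3 + 2λ^2 - 17λ + 2.
No integer candidate from the rational root theorem (±divisors of 2) is a root, so the roots are irrational. The cubic discriminant is Δ = 19412 > 0, so there are three distinct real roots. p(-6) = -40 and p(-5) = 12 have opposite signs, so a root lies in (-6, -5); Newton's method refines it to λ ≈ -5.287. p(0) = 2 and p(1) = -12 have opposite signs, so a root lies in (0, 1); Newton's method refines it to λ ≈ 0.1194. p(3) = -4 and p(4) = 30 have opposite signs, so a root lies in (3, 4); Newton's method refines it to λ ≈ 3.1676. Check (Vieta): the three roots sum to -2, matching tr M = -2.
Thus the eigenvalues (to 4 decimals) are -5.287 (modulus 5.287); 0.1194 (modulus 0.1194); 3.1676 (modulus 3.1676). The spectral radius is the largest modulus: r(A) ≈ 5.287. (Cross-check: r(A) ≤ ||A||_2 ≈ 7.8311; equality holds whenever A is normal, though it can also hold for some non-normal A.)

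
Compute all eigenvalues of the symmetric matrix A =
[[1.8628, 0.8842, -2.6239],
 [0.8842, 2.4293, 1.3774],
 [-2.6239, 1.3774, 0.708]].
sigma(A) ≈ {-2, 3, 4}

A is real symmetric, so its spectrum consists of real eigenvalues. Expanding the characteristic polynomial of the displayed matrix gives
  det(λ I - A) = p(λ) = λ^3 + (-5)λ^2 + (-2)λ + (24).
Solving p(λ) = 0 yields eigenvalues ≈ -2, 3, 4. (A is shown rounded to 4 decimals, so these recover the underlying integer eigenvalues to within that precision.)
Verification: the trace of A = 5 equals the sum of eigenvalues 5, and det(A) ≈ -24.0004 matches the eigenvalue product -24.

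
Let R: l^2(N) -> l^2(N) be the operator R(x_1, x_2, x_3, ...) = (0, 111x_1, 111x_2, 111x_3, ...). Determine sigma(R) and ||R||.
sigma(R) = closed disk {z in C : |z| ≤ 111}; ||R|| = 111

Note R = 111·U where U is the unit right shift (U x)_k = x_{k-1} (with x_0 := 0); so ||R|| = 111||U|| and sigma(R) = 111·sigma(U). ||R x||^2 = sum_{k≥1} |111x_k|^2 = 12321||x||^2, so ||R|| = 111 and sigma(R) ⊂ {|z| ≤ 111}. For any |lambda| < 111, the equation (R - lambda I) x = 0 forces x_1 = 0, then 111x_k = lambda x_{k+1} ⇒ x = 0, so R has no eigenvalues. But (R - lambda I) is not surjective for |lambda| < 111: solving (R - lambda I) x = e_1 would require x_n proportional to (lambda/111)^(-n), which is not in l^2. So every |lambda| < 111 lies in the residual spectrum. The boundary |lambda| = 111 is in the approximate point spectrum (the spectrum is closed). Hence sigma(R) is the closed disk of radius 111.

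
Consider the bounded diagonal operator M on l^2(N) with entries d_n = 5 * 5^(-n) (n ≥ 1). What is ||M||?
||M|| = 1 (attained at n = 1)

For M diagonal, ||M|| = sup_n |d_n|. The sequence d_n = 5 * 5^(-n) is positive and strictly decreasing (ratio 5^(-1) < 1), so the supremum is d_1 = 5/5 = 1. Hence ||M|| = 1.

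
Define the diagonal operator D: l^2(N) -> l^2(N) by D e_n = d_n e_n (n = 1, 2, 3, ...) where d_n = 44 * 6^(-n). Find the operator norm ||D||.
||D|| = 22/3 (attained at n = 1)

For D diagonal, ||D|| = sup_n |d_n|. The sequence d_n = 44 * 6^(-n) is positive and strictly decreasing (ratio 6^(-1) < 1), so the supremum is d_1 = 44/6 = 22/3. Hence ||D|| = 22/3.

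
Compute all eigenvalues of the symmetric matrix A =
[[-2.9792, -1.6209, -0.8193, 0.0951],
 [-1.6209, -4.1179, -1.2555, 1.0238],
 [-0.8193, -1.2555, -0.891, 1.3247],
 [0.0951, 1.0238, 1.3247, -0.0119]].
sigma(A) ≈ {-6, -2, -1, 1}

A is real symmetric, so its spectrum consists of real eigenvalues. Expanding the characteristic polynomial of the displayed matrix gives
  det(λ I - A) = p(λ) = λ^4 + (8)λ^3 + (11)λ^2 + (-8.001)λ + (-12).
Solving p(λ) = 0 yields eigenvalues ≈ -6, -2, -1, 1. (A is shown rounded to 4 decimals, so these recover the underlying integer eigenvalues to within that precision.)
Verification: the trace of A = -8 equals the sum of eigenvalues -8, and det(A) ≈ -12.0007 matches the eigenvalue product -12.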